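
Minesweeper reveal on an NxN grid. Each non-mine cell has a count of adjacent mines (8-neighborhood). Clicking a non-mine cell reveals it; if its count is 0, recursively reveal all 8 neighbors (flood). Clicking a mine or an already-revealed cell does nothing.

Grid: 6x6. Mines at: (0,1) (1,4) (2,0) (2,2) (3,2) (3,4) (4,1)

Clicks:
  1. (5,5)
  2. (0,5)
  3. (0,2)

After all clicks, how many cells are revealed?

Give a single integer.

Click 1 (5,5) count=0: revealed 8 new [(4,2) (4,3) (4,4) (4,5) (5,2) (5,3) (5,4) (5,5)] -> total=8
Click 2 (0,5) count=1: revealed 1 new [(0,5)] -> total=9
Click 3 (0,2) count=1: revealed 1 new [(0,2)] -> total=10

Answer: 10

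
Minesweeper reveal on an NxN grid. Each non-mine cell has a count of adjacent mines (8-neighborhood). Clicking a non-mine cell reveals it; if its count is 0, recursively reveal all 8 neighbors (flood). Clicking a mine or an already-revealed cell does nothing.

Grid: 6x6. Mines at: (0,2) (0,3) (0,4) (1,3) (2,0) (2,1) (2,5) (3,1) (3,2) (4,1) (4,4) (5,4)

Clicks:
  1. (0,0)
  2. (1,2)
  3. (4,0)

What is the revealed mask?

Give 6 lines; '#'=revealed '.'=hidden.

Answer: ##....
###...
......
......
#.....
......

Derivation:
Click 1 (0,0) count=0: revealed 4 new [(0,0) (0,1) (1,0) (1,1)] -> total=4
Click 2 (1,2) count=4: revealed 1 new [(1,2)] -> total=5
Click 3 (4,0) count=2: revealed 1 new [(4,0)] -> total=6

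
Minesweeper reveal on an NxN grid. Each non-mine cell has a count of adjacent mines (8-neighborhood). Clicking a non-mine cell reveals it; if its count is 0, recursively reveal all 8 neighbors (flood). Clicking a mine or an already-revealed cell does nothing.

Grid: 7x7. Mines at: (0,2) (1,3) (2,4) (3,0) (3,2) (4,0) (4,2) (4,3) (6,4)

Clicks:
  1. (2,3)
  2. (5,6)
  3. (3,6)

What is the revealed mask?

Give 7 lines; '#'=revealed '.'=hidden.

Click 1 (2,3) count=3: revealed 1 new [(2,3)] -> total=1
Click 2 (5,6) count=0: revealed 19 new [(0,4) (0,5) (0,6) (1,4) (1,5) (1,6) (2,5) (2,6) (3,4) (3,5) (3,6) (4,4) (4,5) (4,6) (5,4) (5,5) (5,6) (6,5) (6,6)] -> total=20
Click 3 (3,6) count=0: revealed 0 new [(none)] -> total=20

Answer: ....###
....###
...#.##
....###
....###
....###
.....##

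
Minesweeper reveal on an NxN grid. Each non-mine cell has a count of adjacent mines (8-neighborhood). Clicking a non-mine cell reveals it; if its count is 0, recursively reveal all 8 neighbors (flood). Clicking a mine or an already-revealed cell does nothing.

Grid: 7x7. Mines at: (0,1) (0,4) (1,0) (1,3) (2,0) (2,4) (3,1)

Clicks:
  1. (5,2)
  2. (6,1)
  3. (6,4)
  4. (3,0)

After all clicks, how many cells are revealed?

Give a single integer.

Click 1 (5,2) count=0: revealed 32 new [(0,5) (0,6) (1,5) (1,6) (2,5) (2,6) (3,2) (3,3) (3,4) (3,5) (3,6) (4,0) (4,1) (4,2) (4,3) (4,4) (4,5) (4,6) (5,0) (5,1) (5,2) (5,3) (5,4) (5,5) (5,6) (6,0) (6,1) (6,2) (6,3) (6,4) (6,5) (6,6)] -> total=32
Click 2 (6,1) count=0: revealed 0 new [(none)] -> total=32
Click 3 (6,4) count=0: revealed 0 new [(none)] -> total=32
Click 4 (3,0) count=2: revealed 1 new [(3,0)] -> total=33

Answer: 33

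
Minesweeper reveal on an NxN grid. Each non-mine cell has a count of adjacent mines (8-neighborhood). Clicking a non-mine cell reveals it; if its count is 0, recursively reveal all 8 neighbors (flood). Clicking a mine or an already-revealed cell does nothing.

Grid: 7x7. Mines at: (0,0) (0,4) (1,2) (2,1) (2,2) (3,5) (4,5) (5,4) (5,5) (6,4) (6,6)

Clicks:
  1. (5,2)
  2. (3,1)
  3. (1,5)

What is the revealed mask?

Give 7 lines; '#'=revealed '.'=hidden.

Answer: .......
.....#.
.......
####...
####...
####...
####...

Derivation:
Click 1 (5,2) count=0: revealed 16 new [(3,0) (3,1) (3,2) (3,3) (4,0) (4,1) (4,2) (4,3) (5,0) (5,1) (5,2) (5,3) (6,0) (6,1) (6,2) (6,3)] -> total=16
Click 2 (3,1) count=2: revealed 0 new [(none)] -> total=16
Click 3 (1,5) count=1: revealed 1 new [(1,5)] -> total=17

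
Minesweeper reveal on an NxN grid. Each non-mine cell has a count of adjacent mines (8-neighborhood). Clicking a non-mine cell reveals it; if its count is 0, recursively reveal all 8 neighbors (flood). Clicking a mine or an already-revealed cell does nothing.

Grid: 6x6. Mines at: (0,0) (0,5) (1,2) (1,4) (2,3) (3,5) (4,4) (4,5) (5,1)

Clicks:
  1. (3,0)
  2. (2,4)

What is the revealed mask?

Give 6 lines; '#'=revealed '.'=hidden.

Click 1 (3,0) count=0: revealed 11 new [(1,0) (1,1) (2,0) (2,1) (2,2) (3,0) (3,1) (3,2) (4,0) (4,1) (4,2)] -> total=11
Click 2 (2,4) count=3: revealed 1 new [(2,4)] -> total=12

Answer: ......
##....
###.#.
###...
###...
......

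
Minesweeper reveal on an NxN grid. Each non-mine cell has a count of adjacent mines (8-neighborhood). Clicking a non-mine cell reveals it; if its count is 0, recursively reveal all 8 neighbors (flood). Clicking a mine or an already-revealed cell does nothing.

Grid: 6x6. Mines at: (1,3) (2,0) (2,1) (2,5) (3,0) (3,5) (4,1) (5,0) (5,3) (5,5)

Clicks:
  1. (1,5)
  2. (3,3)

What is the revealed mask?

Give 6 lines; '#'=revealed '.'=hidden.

Answer: ......
.....#
..###.
..###.
..###.
......

Derivation:
Click 1 (1,5) count=1: revealed 1 new [(1,5)] -> total=1
Click 2 (3,3) count=0: revealed 9 new [(2,2) (2,3) (2,4) (3,2) (3,3) (3,4) (4,2) (4,3) (4,4)] -> total=10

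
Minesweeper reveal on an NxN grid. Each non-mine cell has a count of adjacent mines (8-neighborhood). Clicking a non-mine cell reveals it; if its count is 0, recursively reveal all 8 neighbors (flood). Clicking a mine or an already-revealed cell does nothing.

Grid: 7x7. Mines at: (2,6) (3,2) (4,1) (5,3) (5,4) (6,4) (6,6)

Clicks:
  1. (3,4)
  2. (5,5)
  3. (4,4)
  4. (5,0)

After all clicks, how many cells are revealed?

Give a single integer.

Answer: 30

Derivation:
Click 1 (3,4) count=0: revealed 28 new [(0,0) (0,1) (0,2) (0,3) (0,4) (0,5) (0,6) (1,0) (1,1) (1,2) (1,3) (1,4) (1,5) (1,6) (2,0) (2,1) (2,2) (2,3) (2,4) (2,5) (3,0) (3,1) (3,3) (3,4) (3,5) (4,3) (4,4) (4,5)] -> total=28
Click 2 (5,5) count=3: revealed 1 new [(5,5)] -> total=29
Click 3 (4,4) count=2: revealed 0 new [(none)] -> total=29
Click 4 (5,0) count=1: revealed 1 new [(5,0)] -> total=30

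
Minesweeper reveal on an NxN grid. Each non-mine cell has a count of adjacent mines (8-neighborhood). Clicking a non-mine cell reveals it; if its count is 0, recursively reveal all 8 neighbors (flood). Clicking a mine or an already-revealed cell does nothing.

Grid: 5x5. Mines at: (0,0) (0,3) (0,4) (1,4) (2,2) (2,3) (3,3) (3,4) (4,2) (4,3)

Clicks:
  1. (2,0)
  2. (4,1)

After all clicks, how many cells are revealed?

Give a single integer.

Click 1 (2,0) count=0: revealed 8 new [(1,0) (1,1) (2,0) (2,1) (3,0) (3,1) (4,0) (4,1)] -> total=8
Click 2 (4,1) count=1: revealed 0 new [(none)] -> total=8

Answer: 8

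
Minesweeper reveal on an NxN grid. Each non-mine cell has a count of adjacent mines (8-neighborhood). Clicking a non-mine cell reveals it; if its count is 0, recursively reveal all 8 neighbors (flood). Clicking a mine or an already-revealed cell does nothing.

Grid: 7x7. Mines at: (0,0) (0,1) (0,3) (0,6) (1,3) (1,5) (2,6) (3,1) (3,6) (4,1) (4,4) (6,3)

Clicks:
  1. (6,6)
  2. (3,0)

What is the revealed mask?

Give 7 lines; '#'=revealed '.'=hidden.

Click 1 (6,6) count=0: revealed 8 new [(4,5) (4,6) (5,4) (5,5) (5,6) (6,4) (6,5) (6,6)] -> total=8
Click 2 (3,0) count=2: revealed 1 new [(3,0)] -> total=9

Answer: .......
.......
.......
#......
.....##
....###
....###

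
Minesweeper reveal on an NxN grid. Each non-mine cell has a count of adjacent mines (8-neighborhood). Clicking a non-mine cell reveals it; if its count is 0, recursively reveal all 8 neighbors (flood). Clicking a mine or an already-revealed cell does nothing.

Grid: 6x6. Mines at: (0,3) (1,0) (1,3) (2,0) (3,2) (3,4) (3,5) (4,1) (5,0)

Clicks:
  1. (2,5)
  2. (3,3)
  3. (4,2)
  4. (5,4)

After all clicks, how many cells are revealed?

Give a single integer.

Click 1 (2,5) count=2: revealed 1 new [(2,5)] -> total=1
Click 2 (3,3) count=2: revealed 1 new [(3,3)] -> total=2
Click 3 (4,2) count=2: revealed 1 new [(4,2)] -> total=3
Click 4 (5,4) count=0: revealed 7 new [(4,3) (4,4) (4,5) (5,2) (5,3) (5,4) (5,5)] -> total=10

Answer: 10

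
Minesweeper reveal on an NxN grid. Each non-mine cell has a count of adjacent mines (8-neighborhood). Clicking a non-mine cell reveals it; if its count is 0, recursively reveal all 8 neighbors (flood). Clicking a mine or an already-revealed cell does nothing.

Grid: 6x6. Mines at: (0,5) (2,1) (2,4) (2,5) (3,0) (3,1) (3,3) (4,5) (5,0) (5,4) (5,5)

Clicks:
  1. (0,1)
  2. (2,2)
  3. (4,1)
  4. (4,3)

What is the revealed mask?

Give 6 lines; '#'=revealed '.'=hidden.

Click 1 (0,1) count=0: revealed 10 new [(0,0) (0,1) (0,2) (0,3) (0,4) (1,0) (1,1) (1,2) (1,3) (1,4)] -> total=10
Click 2 (2,2) count=3: revealed 1 new [(2,2)] -> total=11
Click 3 (4,1) count=3: revealed 1 new [(4,1)] -> total=12
Click 4 (4,3) count=2: revealed 1 new [(4,3)] -> total=13

Answer: #####.
#####.
..#...
......
.#.#..
......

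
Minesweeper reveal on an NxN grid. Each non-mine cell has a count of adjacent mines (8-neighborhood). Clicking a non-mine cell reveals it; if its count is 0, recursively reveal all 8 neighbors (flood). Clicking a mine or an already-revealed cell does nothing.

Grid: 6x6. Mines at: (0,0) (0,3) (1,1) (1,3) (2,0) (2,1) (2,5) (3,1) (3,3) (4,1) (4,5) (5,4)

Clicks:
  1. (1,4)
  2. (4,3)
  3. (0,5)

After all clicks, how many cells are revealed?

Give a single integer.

Answer: 5

Derivation:
Click 1 (1,4) count=3: revealed 1 new [(1,4)] -> total=1
Click 2 (4,3) count=2: revealed 1 new [(4,3)] -> total=2
Click 3 (0,5) count=0: revealed 3 new [(0,4) (0,5) (1,5)] -> total=5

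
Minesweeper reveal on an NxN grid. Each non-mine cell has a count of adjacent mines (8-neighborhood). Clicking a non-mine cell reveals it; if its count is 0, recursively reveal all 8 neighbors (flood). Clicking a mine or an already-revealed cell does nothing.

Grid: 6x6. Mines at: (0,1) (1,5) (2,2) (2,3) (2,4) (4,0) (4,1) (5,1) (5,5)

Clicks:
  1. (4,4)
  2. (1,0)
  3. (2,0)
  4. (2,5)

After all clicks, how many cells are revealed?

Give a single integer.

Answer: 8

Derivation:
Click 1 (4,4) count=1: revealed 1 new [(4,4)] -> total=1
Click 2 (1,0) count=1: revealed 1 new [(1,0)] -> total=2
Click 3 (2,0) count=0: revealed 5 new [(1,1) (2,0) (2,1) (3,0) (3,1)] -> total=7
Click 4 (2,5) count=2: revealed 1 new [(2,5)] -> total=8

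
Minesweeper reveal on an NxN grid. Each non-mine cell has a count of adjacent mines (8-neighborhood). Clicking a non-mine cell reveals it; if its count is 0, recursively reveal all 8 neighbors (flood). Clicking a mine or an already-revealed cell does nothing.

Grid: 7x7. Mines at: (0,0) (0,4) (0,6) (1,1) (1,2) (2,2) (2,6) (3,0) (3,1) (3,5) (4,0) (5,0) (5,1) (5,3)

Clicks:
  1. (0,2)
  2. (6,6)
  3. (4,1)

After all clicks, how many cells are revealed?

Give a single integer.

Answer: 11

Derivation:
Click 1 (0,2) count=2: revealed 1 new [(0,2)] -> total=1
Click 2 (6,6) count=0: revealed 9 new [(4,4) (4,5) (4,6) (5,4) (5,5) (5,6) (6,4) (6,5) (6,6)] -> total=10
Click 3 (4,1) count=5: revealed 1 new [(4,1)] -> total=11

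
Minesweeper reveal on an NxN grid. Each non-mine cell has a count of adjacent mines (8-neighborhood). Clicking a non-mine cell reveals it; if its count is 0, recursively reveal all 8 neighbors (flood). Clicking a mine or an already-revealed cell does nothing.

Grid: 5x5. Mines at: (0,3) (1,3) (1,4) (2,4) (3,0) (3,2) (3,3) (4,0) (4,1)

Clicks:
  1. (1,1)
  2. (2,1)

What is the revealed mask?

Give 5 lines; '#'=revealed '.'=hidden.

Click 1 (1,1) count=0: revealed 9 new [(0,0) (0,1) (0,2) (1,0) (1,1) (1,2) (2,0) (2,1) (2,2)] -> total=9
Click 2 (2,1) count=2: revealed 0 new [(none)] -> total=9

Answer: ###..
###..
###..
.....
.....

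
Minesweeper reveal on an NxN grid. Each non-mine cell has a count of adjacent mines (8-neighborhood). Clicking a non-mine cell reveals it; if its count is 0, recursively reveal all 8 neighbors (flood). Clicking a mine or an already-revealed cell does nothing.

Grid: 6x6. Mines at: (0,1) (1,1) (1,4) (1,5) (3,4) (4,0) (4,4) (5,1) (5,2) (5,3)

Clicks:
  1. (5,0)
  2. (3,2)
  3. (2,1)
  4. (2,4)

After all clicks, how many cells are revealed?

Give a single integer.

Answer: 11

Derivation:
Click 1 (5,0) count=2: revealed 1 new [(5,0)] -> total=1
Click 2 (3,2) count=0: revealed 9 new [(2,1) (2,2) (2,3) (3,1) (3,2) (3,3) (4,1) (4,2) (4,3)] -> total=10
Click 3 (2,1) count=1: revealed 0 new [(none)] -> total=10
Click 4 (2,4) count=3: revealed 1 new [(2,4)] -> total=11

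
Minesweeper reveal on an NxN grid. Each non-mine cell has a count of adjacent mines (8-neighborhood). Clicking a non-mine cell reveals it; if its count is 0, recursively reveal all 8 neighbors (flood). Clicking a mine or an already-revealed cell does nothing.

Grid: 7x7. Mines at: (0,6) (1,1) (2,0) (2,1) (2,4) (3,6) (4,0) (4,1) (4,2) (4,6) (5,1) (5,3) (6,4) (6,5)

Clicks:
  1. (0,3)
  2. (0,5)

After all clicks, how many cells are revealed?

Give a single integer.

Click 1 (0,3) count=0: revealed 8 new [(0,2) (0,3) (0,4) (0,5) (1,2) (1,3) (1,4) (1,5)] -> total=8
Click 2 (0,5) count=1: revealed 0 new [(none)] -> total=8

Answer: 8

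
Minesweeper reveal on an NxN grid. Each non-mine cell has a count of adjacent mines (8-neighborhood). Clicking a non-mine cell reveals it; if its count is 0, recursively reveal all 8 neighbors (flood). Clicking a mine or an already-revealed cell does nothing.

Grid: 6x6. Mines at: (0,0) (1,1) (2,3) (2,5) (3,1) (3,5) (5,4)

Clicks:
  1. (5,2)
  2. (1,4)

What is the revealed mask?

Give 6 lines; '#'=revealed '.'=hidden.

Answer: ......
....#.
......
......
####..
####..

Derivation:
Click 1 (5,2) count=0: revealed 8 new [(4,0) (4,1) (4,2) (4,3) (5,0) (5,1) (5,2) (5,3)] -> total=8
Click 2 (1,4) count=2: revealed 1 new [(1,4)] -> total=9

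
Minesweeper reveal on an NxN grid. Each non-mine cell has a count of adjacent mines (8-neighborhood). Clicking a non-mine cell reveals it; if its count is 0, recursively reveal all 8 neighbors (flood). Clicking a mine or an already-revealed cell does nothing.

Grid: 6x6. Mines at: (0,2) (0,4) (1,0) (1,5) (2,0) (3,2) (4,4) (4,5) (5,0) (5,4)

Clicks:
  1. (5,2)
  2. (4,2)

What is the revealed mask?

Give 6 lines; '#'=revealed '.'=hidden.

Click 1 (5,2) count=0: revealed 6 new [(4,1) (4,2) (4,3) (5,1) (5,2) (5,3)] -> total=6
Click 2 (4,2) count=1: revealed 0 new [(none)] -> total=6

Answer: ......
......
......
......
.###..
.###..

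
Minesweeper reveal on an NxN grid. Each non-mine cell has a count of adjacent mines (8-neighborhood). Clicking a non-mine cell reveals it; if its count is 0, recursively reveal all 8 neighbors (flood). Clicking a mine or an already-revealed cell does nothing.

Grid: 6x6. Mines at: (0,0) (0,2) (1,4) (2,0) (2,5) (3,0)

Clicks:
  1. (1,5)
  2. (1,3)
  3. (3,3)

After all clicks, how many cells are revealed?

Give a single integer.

Click 1 (1,5) count=2: revealed 1 new [(1,5)] -> total=1
Click 2 (1,3) count=2: revealed 1 new [(1,3)] -> total=2
Click 3 (3,3) count=0: revealed 23 new [(1,1) (1,2) (2,1) (2,2) (2,3) (2,4) (3,1) (3,2) (3,3) (3,4) (3,5) (4,0) (4,1) (4,2) (4,3) (4,4) (4,5) (5,0) (5,1) (5,2) (5,3) (5,4) (5,5)] -> total=25

Answer: 25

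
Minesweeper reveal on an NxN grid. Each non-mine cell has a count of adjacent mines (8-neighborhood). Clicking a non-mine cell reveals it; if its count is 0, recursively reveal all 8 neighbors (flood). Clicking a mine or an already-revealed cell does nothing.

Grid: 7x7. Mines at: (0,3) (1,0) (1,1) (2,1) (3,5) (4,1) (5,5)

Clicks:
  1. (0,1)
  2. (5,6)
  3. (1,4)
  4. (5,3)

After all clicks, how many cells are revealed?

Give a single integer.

Answer: 24

Derivation:
Click 1 (0,1) count=2: revealed 1 new [(0,1)] -> total=1
Click 2 (5,6) count=1: revealed 1 new [(5,6)] -> total=2
Click 3 (1,4) count=1: revealed 1 new [(1,4)] -> total=3
Click 4 (5,3) count=0: revealed 21 new [(1,2) (1,3) (2,2) (2,3) (2,4) (3,2) (3,3) (3,4) (4,2) (4,3) (4,4) (5,0) (5,1) (5,2) (5,3) (5,4) (6,0) (6,1) (6,2) (6,3) (6,4)] -> total=24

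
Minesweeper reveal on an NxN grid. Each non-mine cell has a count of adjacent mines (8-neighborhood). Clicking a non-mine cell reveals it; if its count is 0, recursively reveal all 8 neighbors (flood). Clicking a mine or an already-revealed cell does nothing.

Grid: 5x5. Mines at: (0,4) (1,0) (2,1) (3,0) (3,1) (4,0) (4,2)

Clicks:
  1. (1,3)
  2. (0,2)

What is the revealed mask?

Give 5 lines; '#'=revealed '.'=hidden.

Click 1 (1,3) count=1: revealed 1 new [(1,3)] -> total=1
Click 2 (0,2) count=0: revealed 5 new [(0,1) (0,2) (0,3) (1,1) (1,2)] -> total=6

Answer: .###.
.###.
.....
.....
.....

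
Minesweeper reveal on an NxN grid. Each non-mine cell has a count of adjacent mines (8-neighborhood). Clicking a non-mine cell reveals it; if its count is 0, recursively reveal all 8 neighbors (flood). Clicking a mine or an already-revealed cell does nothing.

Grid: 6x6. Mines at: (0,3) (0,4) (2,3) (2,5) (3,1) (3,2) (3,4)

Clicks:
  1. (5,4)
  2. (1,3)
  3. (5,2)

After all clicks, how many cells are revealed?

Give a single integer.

Answer: 13

Derivation:
Click 1 (5,4) count=0: revealed 12 new [(4,0) (4,1) (4,2) (4,3) (4,4) (4,5) (5,0) (5,1) (5,2) (5,3) (5,4) (5,5)] -> total=12
Click 2 (1,3) count=3: revealed 1 new [(1,3)] -> total=13
Click 3 (5,2) count=0: revealed 0 new [(none)] -> total=13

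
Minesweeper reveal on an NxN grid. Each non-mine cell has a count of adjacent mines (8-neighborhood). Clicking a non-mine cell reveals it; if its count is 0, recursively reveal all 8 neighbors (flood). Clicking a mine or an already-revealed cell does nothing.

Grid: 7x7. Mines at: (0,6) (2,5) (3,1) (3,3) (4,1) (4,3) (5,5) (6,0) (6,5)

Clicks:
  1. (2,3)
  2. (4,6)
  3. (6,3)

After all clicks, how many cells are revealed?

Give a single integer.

Click 1 (2,3) count=1: revealed 1 new [(2,3)] -> total=1
Click 2 (4,6) count=1: revealed 1 new [(4,6)] -> total=2
Click 3 (6,3) count=0: revealed 8 new [(5,1) (5,2) (5,3) (5,4) (6,1) (6,2) (6,3) (6,4)] -> total=10

Answer: 10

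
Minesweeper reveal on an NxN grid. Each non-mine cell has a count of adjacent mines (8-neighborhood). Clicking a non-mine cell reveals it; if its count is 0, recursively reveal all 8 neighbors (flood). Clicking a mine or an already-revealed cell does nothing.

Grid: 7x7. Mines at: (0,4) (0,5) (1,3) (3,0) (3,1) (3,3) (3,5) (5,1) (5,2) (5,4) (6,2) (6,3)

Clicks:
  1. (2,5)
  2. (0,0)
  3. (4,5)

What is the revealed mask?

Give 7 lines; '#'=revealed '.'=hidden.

Answer: ###....
###....
###..#.
.......
.....#.
.......
.......

Derivation:
Click 1 (2,5) count=1: revealed 1 new [(2,5)] -> total=1
Click 2 (0,0) count=0: revealed 9 new [(0,0) (0,1) (0,2) (1,0) (1,1) (1,2) (2,0) (2,1) (2,2)] -> total=10
Click 3 (4,5) count=2: revealed 1 new [(4,5)] -> total=11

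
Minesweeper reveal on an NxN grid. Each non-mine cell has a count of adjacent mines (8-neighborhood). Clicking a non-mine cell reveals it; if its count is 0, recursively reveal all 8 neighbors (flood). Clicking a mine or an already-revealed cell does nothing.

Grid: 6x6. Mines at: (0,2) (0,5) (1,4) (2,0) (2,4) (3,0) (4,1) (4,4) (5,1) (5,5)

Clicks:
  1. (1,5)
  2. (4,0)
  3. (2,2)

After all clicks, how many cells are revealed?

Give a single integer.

Answer: 11

Derivation:
Click 1 (1,5) count=3: revealed 1 new [(1,5)] -> total=1
Click 2 (4,0) count=3: revealed 1 new [(4,0)] -> total=2
Click 3 (2,2) count=0: revealed 9 new [(1,1) (1,2) (1,3) (2,1) (2,2) (2,3) (3,1) (3,2) (3,3)] -> total=11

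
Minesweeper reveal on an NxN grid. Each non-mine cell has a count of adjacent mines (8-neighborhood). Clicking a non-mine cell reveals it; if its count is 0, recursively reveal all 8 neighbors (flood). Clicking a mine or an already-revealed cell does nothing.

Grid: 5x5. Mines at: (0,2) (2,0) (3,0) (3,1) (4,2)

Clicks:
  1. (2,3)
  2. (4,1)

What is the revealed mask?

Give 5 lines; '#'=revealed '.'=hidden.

Answer: ...##
..###
..###
..###
.#.##

Derivation:
Click 1 (2,3) count=0: revealed 13 new [(0,3) (0,4) (1,2) (1,3) (1,4) (2,2) (2,3) (2,4) (3,2) (3,3) (3,4) (4,3) (4,4)] -> total=13
Click 2 (4,1) count=3: revealed 1 new [(4,1)] -> total=14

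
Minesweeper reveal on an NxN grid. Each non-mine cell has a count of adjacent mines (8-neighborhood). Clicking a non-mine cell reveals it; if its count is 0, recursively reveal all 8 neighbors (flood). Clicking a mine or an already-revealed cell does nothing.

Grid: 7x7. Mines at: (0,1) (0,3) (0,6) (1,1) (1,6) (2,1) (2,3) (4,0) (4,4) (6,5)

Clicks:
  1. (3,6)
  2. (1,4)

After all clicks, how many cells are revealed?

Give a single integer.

Answer: 9

Derivation:
Click 1 (3,6) count=0: revealed 8 new [(2,5) (2,6) (3,5) (3,6) (4,5) (4,6) (5,5) (5,6)] -> total=8
Click 2 (1,4) count=2: revealed 1 new [(1,4)] -> total=9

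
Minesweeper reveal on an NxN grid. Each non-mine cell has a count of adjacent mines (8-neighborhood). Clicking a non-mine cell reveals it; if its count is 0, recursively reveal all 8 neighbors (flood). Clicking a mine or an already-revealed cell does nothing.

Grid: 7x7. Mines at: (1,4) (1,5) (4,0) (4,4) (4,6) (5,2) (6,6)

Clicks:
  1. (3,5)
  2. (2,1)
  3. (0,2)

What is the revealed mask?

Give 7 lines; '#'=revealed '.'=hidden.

Click 1 (3,5) count=2: revealed 1 new [(3,5)] -> total=1
Click 2 (2,1) count=0: revealed 19 new [(0,0) (0,1) (0,2) (0,3) (1,0) (1,1) (1,2) (1,3) (2,0) (2,1) (2,2) (2,3) (3,0) (3,1) (3,2) (3,3) (4,1) (4,2) (4,3)] -> total=20
Click 3 (0,2) count=0: revealed 0 new [(none)] -> total=20

Answer: ####...
####...
####...
####.#.
.###...
.......
.......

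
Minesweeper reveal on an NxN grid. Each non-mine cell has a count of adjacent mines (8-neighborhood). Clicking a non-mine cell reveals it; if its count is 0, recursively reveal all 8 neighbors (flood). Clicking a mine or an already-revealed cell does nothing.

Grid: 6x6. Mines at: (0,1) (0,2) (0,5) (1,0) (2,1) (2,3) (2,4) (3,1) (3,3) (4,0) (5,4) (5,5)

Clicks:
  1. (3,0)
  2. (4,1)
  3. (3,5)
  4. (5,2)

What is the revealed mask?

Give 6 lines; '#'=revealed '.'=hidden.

Click 1 (3,0) count=3: revealed 1 new [(3,0)] -> total=1
Click 2 (4,1) count=2: revealed 1 new [(4,1)] -> total=2
Click 3 (3,5) count=1: revealed 1 new [(3,5)] -> total=3
Click 4 (5,2) count=0: revealed 5 new [(4,2) (4,3) (5,1) (5,2) (5,3)] -> total=8

Answer: ......
......
......
#....#
.###..
.###..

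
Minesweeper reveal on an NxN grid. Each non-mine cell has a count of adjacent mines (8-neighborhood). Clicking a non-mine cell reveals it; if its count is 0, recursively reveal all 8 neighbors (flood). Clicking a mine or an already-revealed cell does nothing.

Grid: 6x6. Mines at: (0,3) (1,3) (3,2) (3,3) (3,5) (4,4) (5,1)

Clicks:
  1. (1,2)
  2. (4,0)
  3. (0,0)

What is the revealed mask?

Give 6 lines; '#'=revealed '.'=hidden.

Answer: ###...
###...
###...
##....
##....
......

Derivation:
Click 1 (1,2) count=2: revealed 1 new [(1,2)] -> total=1
Click 2 (4,0) count=1: revealed 1 new [(4,0)] -> total=2
Click 3 (0,0) count=0: revealed 11 new [(0,0) (0,1) (0,2) (1,0) (1,1) (2,0) (2,1) (2,2) (3,0) (3,1) (4,1)] -> total=13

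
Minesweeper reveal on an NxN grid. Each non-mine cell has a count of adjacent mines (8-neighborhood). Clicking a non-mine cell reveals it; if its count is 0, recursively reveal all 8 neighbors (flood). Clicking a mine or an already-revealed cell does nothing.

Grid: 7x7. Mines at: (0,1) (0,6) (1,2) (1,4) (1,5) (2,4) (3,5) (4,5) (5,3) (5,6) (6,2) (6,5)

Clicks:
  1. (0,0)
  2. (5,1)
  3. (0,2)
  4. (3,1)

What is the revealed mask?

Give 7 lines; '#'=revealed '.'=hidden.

Click 1 (0,0) count=1: revealed 1 new [(0,0)] -> total=1
Click 2 (5,1) count=1: revealed 1 new [(5,1)] -> total=2
Click 3 (0,2) count=2: revealed 1 new [(0,2)] -> total=3
Click 4 (3,1) count=0: revealed 18 new [(1,0) (1,1) (2,0) (2,1) (2,2) (2,3) (3,0) (3,1) (3,2) (3,3) (4,0) (4,1) (4,2) (4,3) (5,0) (5,2) (6,0) (6,1)] -> total=21

Answer: #.#....
##.....
####...
####...
####...
###....
##.....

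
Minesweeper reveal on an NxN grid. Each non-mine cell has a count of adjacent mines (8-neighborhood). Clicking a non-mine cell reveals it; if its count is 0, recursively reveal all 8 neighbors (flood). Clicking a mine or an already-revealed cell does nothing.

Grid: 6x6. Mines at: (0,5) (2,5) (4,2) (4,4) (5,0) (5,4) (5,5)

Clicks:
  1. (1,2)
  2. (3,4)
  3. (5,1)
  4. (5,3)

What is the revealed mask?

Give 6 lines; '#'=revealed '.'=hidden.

Click 1 (1,2) count=0: revealed 22 new [(0,0) (0,1) (0,2) (0,3) (0,4) (1,0) (1,1) (1,2) (1,3) (1,4) (2,0) (2,1) (2,2) (2,3) (2,4) (3,0) (3,1) (3,2) (3,3) (3,4) (4,0) (4,1)] -> total=22
Click 2 (3,4) count=2: revealed 0 new [(none)] -> total=22
Click 3 (5,1) count=2: revealed 1 new [(5,1)] -> total=23
Click 4 (5,3) count=3: revealed 1 new [(5,3)] -> total=24

Answer: #####.
#####.
#####.
#####.
##....
.#.#..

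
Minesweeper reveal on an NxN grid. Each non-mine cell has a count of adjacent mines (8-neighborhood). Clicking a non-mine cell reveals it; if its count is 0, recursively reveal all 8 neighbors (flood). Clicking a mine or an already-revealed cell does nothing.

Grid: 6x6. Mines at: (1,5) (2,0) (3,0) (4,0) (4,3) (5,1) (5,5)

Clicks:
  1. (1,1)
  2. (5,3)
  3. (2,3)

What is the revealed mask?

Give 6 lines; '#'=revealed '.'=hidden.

Click 1 (1,1) count=1: revealed 1 new [(1,1)] -> total=1
Click 2 (5,3) count=1: revealed 1 new [(5,3)] -> total=2
Click 3 (2,3) count=0: revealed 17 new [(0,0) (0,1) (0,2) (0,3) (0,4) (1,0) (1,2) (1,3) (1,4) (2,1) (2,2) (2,3) (2,4) (3,1) (3,2) (3,3) (3,4)] -> total=19

Answer: #####.
#####.
.####.
.####.
......
...#..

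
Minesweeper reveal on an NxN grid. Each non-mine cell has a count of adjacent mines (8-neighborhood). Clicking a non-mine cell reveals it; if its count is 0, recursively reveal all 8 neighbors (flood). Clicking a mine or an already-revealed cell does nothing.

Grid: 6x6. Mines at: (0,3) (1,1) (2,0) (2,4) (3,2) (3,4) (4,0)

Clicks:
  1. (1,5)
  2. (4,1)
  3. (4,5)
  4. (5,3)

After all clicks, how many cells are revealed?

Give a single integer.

Answer: 11

Derivation:
Click 1 (1,5) count=1: revealed 1 new [(1,5)] -> total=1
Click 2 (4,1) count=2: revealed 1 new [(4,1)] -> total=2
Click 3 (4,5) count=1: revealed 1 new [(4,5)] -> total=3
Click 4 (5,3) count=0: revealed 8 new [(4,2) (4,3) (4,4) (5,1) (5,2) (5,3) (5,4) (5,5)] -> total=11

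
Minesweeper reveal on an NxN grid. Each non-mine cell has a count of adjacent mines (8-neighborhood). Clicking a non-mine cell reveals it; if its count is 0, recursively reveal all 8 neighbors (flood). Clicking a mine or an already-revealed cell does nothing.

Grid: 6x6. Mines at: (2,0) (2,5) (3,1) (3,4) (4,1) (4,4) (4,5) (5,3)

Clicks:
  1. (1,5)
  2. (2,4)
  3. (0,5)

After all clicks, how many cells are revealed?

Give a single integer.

Click 1 (1,5) count=1: revealed 1 new [(1,5)] -> total=1
Click 2 (2,4) count=2: revealed 1 new [(2,4)] -> total=2
Click 3 (0,5) count=0: revealed 14 new [(0,0) (0,1) (0,2) (0,3) (0,4) (0,5) (1,0) (1,1) (1,2) (1,3) (1,4) (2,1) (2,2) (2,3)] -> total=16

Answer: 16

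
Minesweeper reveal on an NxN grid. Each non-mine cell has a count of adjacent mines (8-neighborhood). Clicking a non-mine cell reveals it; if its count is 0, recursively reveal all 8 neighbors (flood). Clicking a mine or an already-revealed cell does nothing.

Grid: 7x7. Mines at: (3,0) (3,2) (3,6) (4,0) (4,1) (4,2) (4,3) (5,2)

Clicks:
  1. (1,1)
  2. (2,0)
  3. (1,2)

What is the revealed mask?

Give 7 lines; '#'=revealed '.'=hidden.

Answer: #######
#######
#######
...###.
.......
.......
.......

Derivation:
Click 1 (1,1) count=0: revealed 24 new [(0,0) (0,1) (0,2) (0,3) (0,4) (0,5) (0,6) (1,0) (1,1) (1,2) (1,3) (1,4) (1,5) (1,6) (2,0) (2,1) (2,2) (2,3) (2,4) (2,5) (2,6) (3,3) (3,4) (3,5)] -> total=24
Click 2 (2,0) count=1: revealed 0 new [(none)] -> total=24
Click 3 (1,2) count=0: revealed 0 new [(none)] -> total=24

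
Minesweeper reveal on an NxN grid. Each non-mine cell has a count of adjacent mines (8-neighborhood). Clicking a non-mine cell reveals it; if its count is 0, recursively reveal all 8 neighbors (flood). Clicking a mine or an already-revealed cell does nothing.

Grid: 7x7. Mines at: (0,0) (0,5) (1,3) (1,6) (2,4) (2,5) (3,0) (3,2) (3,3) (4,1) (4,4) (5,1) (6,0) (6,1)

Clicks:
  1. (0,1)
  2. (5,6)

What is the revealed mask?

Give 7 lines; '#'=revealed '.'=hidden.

Click 1 (0,1) count=1: revealed 1 new [(0,1)] -> total=1
Click 2 (5,6) count=0: revealed 14 new [(3,5) (3,6) (4,5) (4,6) (5,2) (5,3) (5,4) (5,5) (5,6) (6,2) (6,3) (6,4) (6,5) (6,6)] -> total=15

Answer: .#.....
.......
.......
.....##
.....##
..#####
..#####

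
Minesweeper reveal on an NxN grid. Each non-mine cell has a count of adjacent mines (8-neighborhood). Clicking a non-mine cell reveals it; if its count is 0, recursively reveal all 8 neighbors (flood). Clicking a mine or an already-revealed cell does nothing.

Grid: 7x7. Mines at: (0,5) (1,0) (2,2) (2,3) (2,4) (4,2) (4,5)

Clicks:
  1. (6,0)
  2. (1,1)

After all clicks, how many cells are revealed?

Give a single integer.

Click 1 (6,0) count=0: revealed 20 new [(2,0) (2,1) (3,0) (3,1) (4,0) (4,1) (5,0) (5,1) (5,2) (5,3) (5,4) (5,5) (5,6) (6,0) (6,1) (6,2) (6,3) (6,4) (6,5) (6,6)] -> total=20
Click 2 (1,1) count=2: revealed 1 new [(1,1)] -> total=21

Answer: 21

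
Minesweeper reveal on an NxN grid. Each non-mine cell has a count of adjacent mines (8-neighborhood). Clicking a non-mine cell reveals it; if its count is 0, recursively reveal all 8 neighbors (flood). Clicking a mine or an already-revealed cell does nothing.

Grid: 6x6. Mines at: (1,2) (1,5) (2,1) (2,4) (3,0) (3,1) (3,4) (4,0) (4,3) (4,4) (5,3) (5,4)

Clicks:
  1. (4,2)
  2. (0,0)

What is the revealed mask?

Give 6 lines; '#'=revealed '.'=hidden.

Click 1 (4,2) count=3: revealed 1 new [(4,2)] -> total=1
Click 2 (0,0) count=0: revealed 4 new [(0,0) (0,1) (1,0) (1,1)] -> total=5

Answer: ##....
##....
......
......
..#...
......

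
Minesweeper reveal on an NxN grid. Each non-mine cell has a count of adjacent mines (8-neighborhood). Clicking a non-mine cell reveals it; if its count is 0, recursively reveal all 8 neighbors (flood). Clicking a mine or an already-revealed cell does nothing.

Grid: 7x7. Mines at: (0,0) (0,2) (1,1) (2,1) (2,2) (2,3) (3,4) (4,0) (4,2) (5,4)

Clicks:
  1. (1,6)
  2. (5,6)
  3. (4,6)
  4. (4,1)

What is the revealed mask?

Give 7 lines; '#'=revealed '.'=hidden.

Click 1 (1,6) count=0: revealed 19 new [(0,3) (0,4) (0,5) (0,6) (1,3) (1,4) (1,5) (1,6) (2,4) (2,5) (2,6) (3,5) (3,6) (4,5) (4,6) (5,5) (5,6) (6,5) (6,6)] -> total=19
Click 2 (5,6) count=0: revealed 0 new [(none)] -> total=19
Click 3 (4,6) count=0: revealed 0 new [(none)] -> total=19
Click 4 (4,1) count=2: revealed 1 new [(4,1)] -> total=20

Answer: ...####
...####
....###
.....##
.#...##
.....##
.....##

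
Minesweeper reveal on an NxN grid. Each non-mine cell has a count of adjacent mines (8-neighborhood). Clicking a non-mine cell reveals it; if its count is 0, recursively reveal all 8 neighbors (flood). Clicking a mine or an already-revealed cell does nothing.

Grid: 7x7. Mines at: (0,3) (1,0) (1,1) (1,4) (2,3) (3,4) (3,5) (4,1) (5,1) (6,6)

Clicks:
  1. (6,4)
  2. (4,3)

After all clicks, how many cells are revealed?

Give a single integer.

Answer: 12

Derivation:
Click 1 (6,4) count=0: revealed 12 new [(4,2) (4,3) (4,4) (4,5) (5,2) (5,3) (5,4) (5,5) (6,2) (6,3) (6,4) (6,5)] -> total=12
Click 2 (4,3) count=1: revealed 0 new [(none)] -> total=12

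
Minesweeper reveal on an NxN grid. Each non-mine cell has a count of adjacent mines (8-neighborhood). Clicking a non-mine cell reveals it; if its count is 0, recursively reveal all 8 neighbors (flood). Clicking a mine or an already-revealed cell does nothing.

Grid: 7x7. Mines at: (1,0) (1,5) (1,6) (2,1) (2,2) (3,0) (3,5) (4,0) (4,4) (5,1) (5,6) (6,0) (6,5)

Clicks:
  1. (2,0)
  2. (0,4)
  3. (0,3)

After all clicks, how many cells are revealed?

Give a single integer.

Answer: 9

Derivation:
Click 1 (2,0) count=3: revealed 1 new [(2,0)] -> total=1
Click 2 (0,4) count=1: revealed 1 new [(0,4)] -> total=2
Click 3 (0,3) count=0: revealed 7 new [(0,1) (0,2) (0,3) (1,1) (1,2) (1,3) (1,4)] -> total=9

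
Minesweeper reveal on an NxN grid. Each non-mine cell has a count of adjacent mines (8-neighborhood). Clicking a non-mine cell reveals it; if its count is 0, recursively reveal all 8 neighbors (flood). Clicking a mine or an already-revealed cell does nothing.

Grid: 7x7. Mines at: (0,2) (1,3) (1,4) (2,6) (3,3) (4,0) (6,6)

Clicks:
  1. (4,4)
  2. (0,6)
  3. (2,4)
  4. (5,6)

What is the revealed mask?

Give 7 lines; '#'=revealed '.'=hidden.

Click 1 (4,4) count=1: revealed 1 new [(4,4)] -> total=1
Click 2 (0,6) count=0: revealed 4 new [(0,5) (0,6) (1,5) (1,6)] -> total=5
Click 3 (2,4) count=3: revealed 1 new [(2,4)] -> total=6
Click 4 (5,6) count=1: revealed 1 new [(5,6)] -> total=7

Answer: .....##
.....##
....#..
.......
....#..
......#
.......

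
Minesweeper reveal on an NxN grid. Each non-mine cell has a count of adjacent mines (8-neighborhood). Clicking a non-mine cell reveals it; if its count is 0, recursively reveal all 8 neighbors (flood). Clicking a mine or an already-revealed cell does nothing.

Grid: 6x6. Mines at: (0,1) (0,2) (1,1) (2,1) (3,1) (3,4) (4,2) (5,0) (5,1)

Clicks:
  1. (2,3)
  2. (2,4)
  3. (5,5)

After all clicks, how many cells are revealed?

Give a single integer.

Answer: 8

Derivation:
Click 1 (2,3) count=1: revealed 1 new [(2,3)] -> total=1
Click 2 (2,4) count=1: revealed 1 new [(2,4)] -> total=2
Click 3 (5,5) count=0: revealed 6 new [(4,3) (4,4) (4,5) (5,3) (5,4) (5,5)] -> total=8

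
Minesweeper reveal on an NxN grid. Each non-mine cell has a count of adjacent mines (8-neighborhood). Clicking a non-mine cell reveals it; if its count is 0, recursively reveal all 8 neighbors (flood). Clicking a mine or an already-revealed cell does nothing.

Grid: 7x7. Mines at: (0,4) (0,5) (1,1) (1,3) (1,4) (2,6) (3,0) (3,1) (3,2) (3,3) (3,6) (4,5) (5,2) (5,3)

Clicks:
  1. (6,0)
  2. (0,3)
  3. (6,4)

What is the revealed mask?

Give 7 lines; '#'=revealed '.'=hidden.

Answer: ...#...
.......
.......
.......
##.....
##.....
##..#..

Derivation:
Click 1 (6,0) count=0: revealed 6 new [(4,0) (4,1) (5,0) (5,1) (6,0) (6,1)] -> total=6
Click 2 (0,3) count=3: revealed 1 new [(0,3)] -> total=7
Click 3 (6,4) count=1: revealed 1 new [(6,4)] -> total=8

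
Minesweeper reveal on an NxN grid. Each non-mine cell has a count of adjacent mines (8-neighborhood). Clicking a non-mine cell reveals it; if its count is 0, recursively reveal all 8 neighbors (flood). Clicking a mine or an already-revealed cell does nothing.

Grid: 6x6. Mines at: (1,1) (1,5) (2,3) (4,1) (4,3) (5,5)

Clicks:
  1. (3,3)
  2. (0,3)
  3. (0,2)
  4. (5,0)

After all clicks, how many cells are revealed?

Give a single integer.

Answer: 8

Derivation:
Click 1 (3,3) count=2: revealed 1 new [(3,3)] -> total=1
Click 2 (0,3) count=0: revealed 6 new [(0,2) (0,3) (0,4) (1,2) (1,3) (1,4)] -> total=7
Click 3 (0,2) count=1: revealed 0 new [(none)] -> total=7
Click 4 (5,0) count=1: revealed 1 new [(5,0)] -> total=8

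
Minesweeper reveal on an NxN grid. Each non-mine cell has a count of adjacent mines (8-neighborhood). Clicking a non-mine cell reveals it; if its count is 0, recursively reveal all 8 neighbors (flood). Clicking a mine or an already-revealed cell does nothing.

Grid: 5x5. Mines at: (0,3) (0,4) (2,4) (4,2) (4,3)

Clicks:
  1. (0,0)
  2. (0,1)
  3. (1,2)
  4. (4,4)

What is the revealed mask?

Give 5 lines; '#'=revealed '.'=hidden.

Answer: ###..
####.
####.
####.
##..#

Derivation:
Click 1 (0,0) count=0: revealed 17 new [(0,0) (0,1) (0,2) (1,0) (1,1) (1,2) (1,3) (2,0) (2,1) (2,2) (2,3) (3,0) (3,1) (3,2) (3,3) (4,0) (4,1)] -> total=17
Click 2 (0,1) count=0: revealed 0 new [(none)] -> total=17
Click 3 (1,2) count=1: revealed 0 new [(none)] -> total=17
Click 4 (4,4) count=1: revealed 1 new [(4,4)] -> total=18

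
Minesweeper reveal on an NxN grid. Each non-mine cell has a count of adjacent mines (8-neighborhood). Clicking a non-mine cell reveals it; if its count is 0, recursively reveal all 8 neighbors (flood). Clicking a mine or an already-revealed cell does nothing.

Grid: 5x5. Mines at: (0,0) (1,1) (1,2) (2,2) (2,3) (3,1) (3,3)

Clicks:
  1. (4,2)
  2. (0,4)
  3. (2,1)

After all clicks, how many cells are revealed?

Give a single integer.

Click 1 (4,2) count=2: revealed 1 new [(4,2)] -> total=1
Click 2 (0,4) count=0: revealed 4 new [(0,3) (0,4) (1,3) (1,4)] -> total=5
Click 3 (2,1) count=4: revealed 1 new [(2,1)] -> total=6

Answer: 6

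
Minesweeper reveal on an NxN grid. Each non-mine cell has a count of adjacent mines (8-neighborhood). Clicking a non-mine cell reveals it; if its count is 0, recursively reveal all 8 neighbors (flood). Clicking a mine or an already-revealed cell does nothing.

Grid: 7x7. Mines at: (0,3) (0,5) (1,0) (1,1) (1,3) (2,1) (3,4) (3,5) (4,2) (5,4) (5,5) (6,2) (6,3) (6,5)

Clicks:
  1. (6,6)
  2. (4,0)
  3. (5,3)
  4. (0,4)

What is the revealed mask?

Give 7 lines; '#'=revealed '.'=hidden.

Click 1 (6,6) count=2: revealed 1 new [(6,6)] -> total=1
Click 2 (4,0) count=0: revealed 8 new [(3,0) (3,1) (4,0) (4,1) (5,0) (5,1) (6,0) (6,1)] -> total=9
Click 3 (5,3) count=4: revealed 1 new [(5,3)] -> total=10
Click 4 (0,4) count=3: revealed 1 new [(0,4)] -> total=11

Answer: ....#..
.......
.......
##.....
##.....
##.#...
##....#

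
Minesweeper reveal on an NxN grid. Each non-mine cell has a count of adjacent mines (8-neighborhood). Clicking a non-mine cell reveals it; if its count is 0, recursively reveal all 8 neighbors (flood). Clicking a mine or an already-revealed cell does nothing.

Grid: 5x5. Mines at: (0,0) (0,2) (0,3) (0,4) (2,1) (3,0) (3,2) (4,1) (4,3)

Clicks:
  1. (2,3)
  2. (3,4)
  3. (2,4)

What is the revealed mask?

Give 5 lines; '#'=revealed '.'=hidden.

Answer: .....
...##
...##
...##
.....

Derivation:
Click 1 (2,3) count=1: revealed 1 new [(2,3)] -> total=1
Click 2 (3,4) count=1: revealed 1 new [(3,4)] -> total=2
Click 3 (2,4) count=0: revealed 4 new [(1,3) (1,4) (2,4) (3,3)] -> total=6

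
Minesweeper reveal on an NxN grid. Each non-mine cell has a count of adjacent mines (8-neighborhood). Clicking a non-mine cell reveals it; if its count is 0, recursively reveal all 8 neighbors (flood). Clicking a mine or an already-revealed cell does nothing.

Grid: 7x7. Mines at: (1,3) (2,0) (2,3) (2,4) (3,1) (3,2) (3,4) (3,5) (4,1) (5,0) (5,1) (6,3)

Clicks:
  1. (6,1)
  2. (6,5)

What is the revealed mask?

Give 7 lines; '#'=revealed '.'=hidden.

Answer: .......
.......
.......
.......
....###
....###
.#..###

Derivation:
Click 1 (6,1) count=2: revealed 1 new [(6,1)] -> total=1
Click 2 (6,5) count=0: revealed 9 new [(4,4) (4,5) (4,6) (5,4) (5,5) (5,6) (6,4) (6,5) (6,6)] -> total=10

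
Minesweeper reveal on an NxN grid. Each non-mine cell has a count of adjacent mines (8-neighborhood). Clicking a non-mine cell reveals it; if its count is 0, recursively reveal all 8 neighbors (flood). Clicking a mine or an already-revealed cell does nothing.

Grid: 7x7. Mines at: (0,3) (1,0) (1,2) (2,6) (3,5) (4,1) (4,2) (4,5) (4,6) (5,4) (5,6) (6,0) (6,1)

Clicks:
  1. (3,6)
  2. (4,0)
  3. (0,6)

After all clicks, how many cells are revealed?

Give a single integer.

Answer: 8

Derivation:
Click 1 (3,6) count=4: revealed 1 new [(3,6)] -> total=1
Click 2 (4,0) count=1: revealed 1 new [(4,0)] -> total=2
Click 3 (0,6) count=0: revealed 6 new [(0,4) (0,5) (0,6) (1,4) (1,5) (1,6)] -> total=8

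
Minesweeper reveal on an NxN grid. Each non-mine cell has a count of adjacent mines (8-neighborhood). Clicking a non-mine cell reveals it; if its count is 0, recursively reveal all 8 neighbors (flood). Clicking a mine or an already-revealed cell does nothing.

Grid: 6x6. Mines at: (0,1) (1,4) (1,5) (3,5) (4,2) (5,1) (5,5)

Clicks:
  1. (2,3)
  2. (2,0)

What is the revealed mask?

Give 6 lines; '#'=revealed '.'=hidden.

Click 1 (2,3) count=1: revealed 1 new [(2,3)] -> total=1
Click 2 (2,0) count=0: revealed 13 new [(1,0) (1,1) (1,2) (1,3) (2,0) (2,1) (2,2) (3,0) (3,1) (3,2) (3,3) (4,0) (4,1)] -> total=14

Answer: ......
####..
####..
####..
##....
......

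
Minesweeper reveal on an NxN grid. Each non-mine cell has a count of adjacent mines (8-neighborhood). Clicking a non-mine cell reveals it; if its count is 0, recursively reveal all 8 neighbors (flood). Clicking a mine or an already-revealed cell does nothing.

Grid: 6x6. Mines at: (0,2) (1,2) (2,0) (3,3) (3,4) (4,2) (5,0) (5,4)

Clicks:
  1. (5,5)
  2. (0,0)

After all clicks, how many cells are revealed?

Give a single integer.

Answer: 5

Derivation:
Click 1 (5,5) count=1: revealed 1 new [(5,5)] -> total=1
Click 2 (0,0) count=0: revealed 4 new [(0,0) (0,1) (1,0) (1,1)] -> total=5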